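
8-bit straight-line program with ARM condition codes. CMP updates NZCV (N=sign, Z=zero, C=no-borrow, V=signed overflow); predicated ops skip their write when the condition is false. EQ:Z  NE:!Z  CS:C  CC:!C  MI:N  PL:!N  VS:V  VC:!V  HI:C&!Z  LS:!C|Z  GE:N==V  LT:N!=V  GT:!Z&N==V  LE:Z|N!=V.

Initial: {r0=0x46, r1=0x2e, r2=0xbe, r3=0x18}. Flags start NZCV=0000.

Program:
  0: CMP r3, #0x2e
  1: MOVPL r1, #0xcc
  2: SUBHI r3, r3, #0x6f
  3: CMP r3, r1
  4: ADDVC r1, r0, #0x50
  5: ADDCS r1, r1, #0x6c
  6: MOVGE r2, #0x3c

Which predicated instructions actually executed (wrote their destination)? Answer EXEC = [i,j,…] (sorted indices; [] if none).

EXEC = [4]

[0] flags=1000 → (cmp)
[1] flags=1000 PL?F → skip
[2] flags=1000 HI?F → skip
[3] flags=1000 → (cmp)
[4] flags=1000 VC?T → r1=0x96
[5] flags=1000 CS?F → skip
[6] flags=1000 GE?F → skip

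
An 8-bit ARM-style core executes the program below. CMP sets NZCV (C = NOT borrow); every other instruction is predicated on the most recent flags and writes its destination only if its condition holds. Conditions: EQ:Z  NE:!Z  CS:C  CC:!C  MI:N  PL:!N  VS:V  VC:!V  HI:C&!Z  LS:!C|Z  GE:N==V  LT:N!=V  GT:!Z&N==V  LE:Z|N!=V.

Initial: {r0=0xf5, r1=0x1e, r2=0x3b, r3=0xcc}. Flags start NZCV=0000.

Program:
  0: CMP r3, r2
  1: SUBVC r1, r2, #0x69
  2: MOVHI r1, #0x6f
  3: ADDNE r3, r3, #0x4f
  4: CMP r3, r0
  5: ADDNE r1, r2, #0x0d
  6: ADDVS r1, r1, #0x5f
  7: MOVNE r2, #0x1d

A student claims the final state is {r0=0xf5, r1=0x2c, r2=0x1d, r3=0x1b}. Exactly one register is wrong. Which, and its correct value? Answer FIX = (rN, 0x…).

[0] flags=1010 → (cmp)
[1] flags=1010 VC?T → r1=0xd2
[2] flags=1010 HI?T → r1=0x6f
[3] flags=1010 NE?T → r3=0x1b
[4] flags=0000 → (cmp)
[5] flags=0000 NE?T → r1=0x48
[6] flags=0000 VS?F → skip
[7] flags=0000 NE?T → r2=0x1d

FIX = (r1, 0x48)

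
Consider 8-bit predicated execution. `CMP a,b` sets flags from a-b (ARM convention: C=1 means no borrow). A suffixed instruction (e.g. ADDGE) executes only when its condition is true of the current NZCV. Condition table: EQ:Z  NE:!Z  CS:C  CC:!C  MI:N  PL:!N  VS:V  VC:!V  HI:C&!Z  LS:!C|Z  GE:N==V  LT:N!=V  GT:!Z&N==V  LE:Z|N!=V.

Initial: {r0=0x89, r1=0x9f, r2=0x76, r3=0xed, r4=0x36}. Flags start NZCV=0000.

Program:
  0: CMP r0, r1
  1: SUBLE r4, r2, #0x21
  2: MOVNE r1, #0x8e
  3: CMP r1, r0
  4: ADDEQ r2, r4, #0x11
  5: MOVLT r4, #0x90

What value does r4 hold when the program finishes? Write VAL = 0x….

[0] flags=1000 → (cmp)
[1] flags=1000 LE?T → r4=0x55
[2] flags=1000 NE?T → r1=0x8e
[3] flags=0010 → (cmp)
[4] flags=0010 EQ?F → skip
[5] flags=0010 LT?F → skip

VAL = 0x55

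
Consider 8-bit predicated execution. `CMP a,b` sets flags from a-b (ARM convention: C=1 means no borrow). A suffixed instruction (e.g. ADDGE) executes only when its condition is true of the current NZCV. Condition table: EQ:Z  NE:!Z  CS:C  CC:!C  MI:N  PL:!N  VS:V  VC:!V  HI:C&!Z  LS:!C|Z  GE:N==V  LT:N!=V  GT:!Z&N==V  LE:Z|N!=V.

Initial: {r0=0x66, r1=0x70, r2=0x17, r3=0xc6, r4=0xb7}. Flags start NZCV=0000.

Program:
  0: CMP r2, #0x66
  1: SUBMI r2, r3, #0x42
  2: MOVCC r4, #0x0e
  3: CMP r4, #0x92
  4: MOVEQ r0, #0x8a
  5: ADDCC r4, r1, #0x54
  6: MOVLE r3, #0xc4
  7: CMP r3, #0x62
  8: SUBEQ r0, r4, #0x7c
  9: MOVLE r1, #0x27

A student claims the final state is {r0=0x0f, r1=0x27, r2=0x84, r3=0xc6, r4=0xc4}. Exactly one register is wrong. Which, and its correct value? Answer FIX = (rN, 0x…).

[0] flags=1000 → (cmp)
[1] flags=1000 MI?T → r2=0x84
[2] flags=1000 CC?T → r4=0x0e
[3] flags=0000 → (cmp)
[4] flags=0000 EQ?F → skip
[5] flags=0000 CC?T → r4=0xc4
[6] flags=0000 LE?F → skip
[7] flags=0011 → (cmp)
[8] flags=0011 EQ?F → skip
[9] flags=0011 LE?T → r1=0x27

FIX = (r0, 0x66)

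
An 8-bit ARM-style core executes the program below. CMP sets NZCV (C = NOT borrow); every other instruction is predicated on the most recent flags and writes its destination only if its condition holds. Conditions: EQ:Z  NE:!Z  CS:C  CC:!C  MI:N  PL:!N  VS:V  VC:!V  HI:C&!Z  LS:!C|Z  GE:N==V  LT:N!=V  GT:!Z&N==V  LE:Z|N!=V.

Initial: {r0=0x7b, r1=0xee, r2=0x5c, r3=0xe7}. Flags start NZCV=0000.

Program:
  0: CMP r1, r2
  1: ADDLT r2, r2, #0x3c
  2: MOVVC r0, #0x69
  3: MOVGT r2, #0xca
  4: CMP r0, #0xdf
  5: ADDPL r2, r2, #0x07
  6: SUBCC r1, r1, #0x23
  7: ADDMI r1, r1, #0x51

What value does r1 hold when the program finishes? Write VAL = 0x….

[0] flags=1010 → (cmp)
[1] flags=1010 LT?T → r2=0x98
[2] flags=1010 VC?T → r0=0x69
[3] flags=1010 GT?F → skip
[4] flags=1001 → (cmp)
[5] flags=1001 PL?F → skip
[6] flags=1001 CC?T → r1=0xcb
[7] flags=1001 MI?T → r1=0x1c

VAL = 0x1c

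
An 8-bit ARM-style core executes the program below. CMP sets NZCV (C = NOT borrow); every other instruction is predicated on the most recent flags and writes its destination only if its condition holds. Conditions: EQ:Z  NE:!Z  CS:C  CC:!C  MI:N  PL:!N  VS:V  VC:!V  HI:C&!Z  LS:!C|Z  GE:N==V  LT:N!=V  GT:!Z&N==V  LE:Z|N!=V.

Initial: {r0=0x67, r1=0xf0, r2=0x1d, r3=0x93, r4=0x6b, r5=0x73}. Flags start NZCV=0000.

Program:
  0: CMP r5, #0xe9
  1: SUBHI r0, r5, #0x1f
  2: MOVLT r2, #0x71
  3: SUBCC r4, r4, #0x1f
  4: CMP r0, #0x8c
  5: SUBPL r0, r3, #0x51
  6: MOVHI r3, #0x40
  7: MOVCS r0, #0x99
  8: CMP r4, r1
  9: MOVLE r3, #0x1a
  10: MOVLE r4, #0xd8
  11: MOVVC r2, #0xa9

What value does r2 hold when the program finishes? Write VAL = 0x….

VAL = 0xa9

0: ✓ CMP  NZCV=1001
1: · SUBHI
2: · MOVLT
3: ✓ SUBCC  r4←0x4c
4: ✓ CMP  NZCV=1001
5: · SUBPL
6: · MOVHI
7: · MOVCS
8: ✓ CMP  NZCV=0000
9: · MOVLE
10: · MOVLE
11: ✓ MOVVC  r2←0xa9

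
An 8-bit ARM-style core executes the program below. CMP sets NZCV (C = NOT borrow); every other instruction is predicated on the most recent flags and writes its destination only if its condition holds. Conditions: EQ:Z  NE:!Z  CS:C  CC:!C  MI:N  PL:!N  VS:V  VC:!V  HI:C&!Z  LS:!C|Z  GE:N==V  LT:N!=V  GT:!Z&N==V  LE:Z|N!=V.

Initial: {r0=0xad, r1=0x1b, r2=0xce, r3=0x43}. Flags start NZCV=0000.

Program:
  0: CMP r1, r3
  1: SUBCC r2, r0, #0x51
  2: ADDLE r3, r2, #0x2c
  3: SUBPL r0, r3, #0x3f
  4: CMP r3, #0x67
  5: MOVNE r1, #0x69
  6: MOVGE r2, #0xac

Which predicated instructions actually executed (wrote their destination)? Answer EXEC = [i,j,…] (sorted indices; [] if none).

[0] flags=1000 → (cmp)
[1] flags=1000 CC?T → r2=0x5c
[2] flags=1000 LE?T → r3=0x88
[3] flags=1000 PL?F → skip
[4] flags=0011 → (cmp)
[5] flags=0011 NE?T → r1=0x69
[6] flags=0011 GE?F → skip

EXEC = [1,2,5]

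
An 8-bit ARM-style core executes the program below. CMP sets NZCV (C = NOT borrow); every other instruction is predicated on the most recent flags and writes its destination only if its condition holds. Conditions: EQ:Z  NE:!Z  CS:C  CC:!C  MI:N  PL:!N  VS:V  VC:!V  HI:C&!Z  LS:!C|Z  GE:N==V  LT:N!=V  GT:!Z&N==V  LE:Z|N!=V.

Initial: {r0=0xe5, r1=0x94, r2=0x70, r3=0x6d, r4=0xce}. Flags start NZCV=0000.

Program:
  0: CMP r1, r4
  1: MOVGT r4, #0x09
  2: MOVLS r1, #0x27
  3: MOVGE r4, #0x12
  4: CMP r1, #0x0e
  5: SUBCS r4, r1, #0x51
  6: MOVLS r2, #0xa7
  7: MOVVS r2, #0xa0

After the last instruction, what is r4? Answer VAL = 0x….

[0] flags=1000 → (cmp)
[1] flags=1000 GT?F → skip
[2] flags=1000 LS?T → r1=0x27
[3] flags=1000 GE?F → skip
[4] flags=0010 → (cmp)
[5] flags=0010 CS?T → r4=0xd6
[6] flags=0010 LS?F → skip
[7] flags=0010 VS?F → skip

VAL = 0xd6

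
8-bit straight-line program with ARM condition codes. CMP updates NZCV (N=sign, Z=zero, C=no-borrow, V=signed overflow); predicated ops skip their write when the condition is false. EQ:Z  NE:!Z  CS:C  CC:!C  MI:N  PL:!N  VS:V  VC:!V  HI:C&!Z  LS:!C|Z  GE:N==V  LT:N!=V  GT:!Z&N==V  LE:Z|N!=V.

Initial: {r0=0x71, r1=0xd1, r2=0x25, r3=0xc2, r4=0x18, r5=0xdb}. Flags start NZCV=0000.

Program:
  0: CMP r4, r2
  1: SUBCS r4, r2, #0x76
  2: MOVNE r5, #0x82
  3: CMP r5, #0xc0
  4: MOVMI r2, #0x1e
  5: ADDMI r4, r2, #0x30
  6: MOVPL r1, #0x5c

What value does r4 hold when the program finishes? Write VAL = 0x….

VAL = 0x4e

0: ✓ CMP  NZCV=1000
1: · SUBCS
2: ✓ MOVNE  r5←0x82
3: ✓ CMP  NZCV=1000
4: ✓ MOVMI  r2←0x1e
5: ✓ ADDMI  r4←0x4e
6: · MOVPL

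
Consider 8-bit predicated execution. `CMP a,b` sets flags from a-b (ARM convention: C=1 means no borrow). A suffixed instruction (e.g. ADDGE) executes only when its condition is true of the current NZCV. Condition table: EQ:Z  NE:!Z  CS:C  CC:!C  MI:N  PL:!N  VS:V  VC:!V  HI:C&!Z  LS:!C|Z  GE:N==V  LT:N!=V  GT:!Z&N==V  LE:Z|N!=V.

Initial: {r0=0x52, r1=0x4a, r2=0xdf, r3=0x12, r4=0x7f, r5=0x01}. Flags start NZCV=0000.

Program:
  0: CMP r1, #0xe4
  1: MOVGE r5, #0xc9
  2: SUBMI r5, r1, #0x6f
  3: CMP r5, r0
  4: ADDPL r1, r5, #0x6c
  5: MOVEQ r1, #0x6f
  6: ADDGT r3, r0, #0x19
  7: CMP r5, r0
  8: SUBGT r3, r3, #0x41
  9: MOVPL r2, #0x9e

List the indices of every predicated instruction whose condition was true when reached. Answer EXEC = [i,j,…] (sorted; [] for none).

[0] flags=0000 → (cmp)
[1] flags=0000 GE?T → r5=0xc9
[2] flags=0000 MI?F → skip
[3] flags=0011 → (cmp)
[4] flags=0011 PL?T → r1=0x35
[5] flags=0011 EQ?F → skip
[6] flags=0011 GT?F → skip
[7] flags=0011 → (cmp)
[8] flags=0011 GT?F → skip
[9] flags=0011 PL?T → r2=0x9e

EXEC = [1,4,9]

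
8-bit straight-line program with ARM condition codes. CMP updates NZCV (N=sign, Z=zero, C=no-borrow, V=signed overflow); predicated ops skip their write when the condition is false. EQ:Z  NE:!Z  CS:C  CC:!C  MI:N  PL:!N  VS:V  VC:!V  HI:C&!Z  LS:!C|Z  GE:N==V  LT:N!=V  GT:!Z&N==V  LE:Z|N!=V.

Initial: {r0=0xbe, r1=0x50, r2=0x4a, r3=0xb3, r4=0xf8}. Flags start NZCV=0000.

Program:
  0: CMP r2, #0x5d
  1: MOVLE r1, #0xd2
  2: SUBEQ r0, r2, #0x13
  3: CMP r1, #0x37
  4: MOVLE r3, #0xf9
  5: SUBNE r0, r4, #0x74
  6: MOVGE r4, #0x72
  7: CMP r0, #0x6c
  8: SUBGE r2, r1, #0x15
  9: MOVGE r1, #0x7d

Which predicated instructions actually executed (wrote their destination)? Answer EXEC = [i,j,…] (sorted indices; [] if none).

EXEC = [1,4,5]

0: ✓ CMP  NZCV=1000
1: ✓ MOVLE  r1←0xd2
2: · SUBEQ
3: ✓ CMP  NZCV=1010
4: ✓ MOVLE  r3←0xf9
5: ✓ SUBNE  r0←0x84
6: · MOVGE
7: ✓ CMP  NZCV=0011
8: · SUBGE
9: · MOVGE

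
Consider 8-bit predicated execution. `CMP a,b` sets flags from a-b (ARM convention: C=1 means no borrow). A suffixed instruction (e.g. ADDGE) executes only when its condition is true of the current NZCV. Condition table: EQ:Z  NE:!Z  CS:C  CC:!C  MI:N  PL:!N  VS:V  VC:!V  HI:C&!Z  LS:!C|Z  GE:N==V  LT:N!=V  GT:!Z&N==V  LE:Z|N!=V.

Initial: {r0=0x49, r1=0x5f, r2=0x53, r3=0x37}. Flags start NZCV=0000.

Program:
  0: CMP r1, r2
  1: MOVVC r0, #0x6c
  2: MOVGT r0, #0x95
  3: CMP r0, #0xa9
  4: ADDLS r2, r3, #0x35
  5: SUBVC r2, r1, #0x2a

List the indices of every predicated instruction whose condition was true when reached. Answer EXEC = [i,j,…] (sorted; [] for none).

[0] flags=0010 → (cmp)
[1] flags=0010 VC?T → r0=0x6c
[2] flags=0010 GT?T → r0=0x95
[3] flags=1000 → (cmp)
[4] flags=1000 LS?T → r2=0x6c
[5] flags=1000 VC?T → r2=0x35

EXEC = [1,2,4,5]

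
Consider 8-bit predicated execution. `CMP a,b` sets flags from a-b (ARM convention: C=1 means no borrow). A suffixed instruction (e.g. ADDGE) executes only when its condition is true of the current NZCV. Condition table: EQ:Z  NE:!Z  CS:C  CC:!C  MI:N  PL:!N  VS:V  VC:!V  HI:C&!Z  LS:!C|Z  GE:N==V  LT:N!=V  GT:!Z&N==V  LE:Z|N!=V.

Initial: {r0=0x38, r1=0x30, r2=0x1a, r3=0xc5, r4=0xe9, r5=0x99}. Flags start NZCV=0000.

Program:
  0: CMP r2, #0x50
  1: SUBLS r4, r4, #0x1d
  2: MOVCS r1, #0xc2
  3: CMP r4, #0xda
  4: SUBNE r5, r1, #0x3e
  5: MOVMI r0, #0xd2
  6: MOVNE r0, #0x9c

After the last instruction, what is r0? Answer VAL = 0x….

0: ✓ CMP  NZCV=1000
1: ✓ SUBLS  r4←0xcc
2: · MOVCS
3: ✓ CMP  NZCV=1000
4: ✓ SUBNE  r5←0xf2
5: ✓ MOVMI  r0←0xd2
6: ✓ MOVNE  r0←0x9c

VAL = 0x9c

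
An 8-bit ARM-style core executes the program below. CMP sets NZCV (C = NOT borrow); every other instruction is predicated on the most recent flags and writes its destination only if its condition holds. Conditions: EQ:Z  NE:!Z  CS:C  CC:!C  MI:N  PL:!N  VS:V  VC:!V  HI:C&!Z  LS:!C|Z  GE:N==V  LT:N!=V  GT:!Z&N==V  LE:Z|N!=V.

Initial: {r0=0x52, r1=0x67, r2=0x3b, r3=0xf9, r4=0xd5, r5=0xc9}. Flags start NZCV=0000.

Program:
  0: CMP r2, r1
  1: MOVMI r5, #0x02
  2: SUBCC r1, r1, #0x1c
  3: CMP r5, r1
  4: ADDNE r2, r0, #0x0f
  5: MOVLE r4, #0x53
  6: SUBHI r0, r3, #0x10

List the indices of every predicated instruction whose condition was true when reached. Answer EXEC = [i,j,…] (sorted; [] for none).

[0] flags=1000 → (cmp)
[1] flags=1000 MI?T → r5=0x02
[2] flags=1000 CC?T → r1=0x4b
[3] flags=1000 → (cmp)
[4] flags=1000 NE?T → r2=0x61
[5] flags=1000 LE?T → r4=0x53
[6] flags=1000 HI?F → skip

EXEC = [1,2,4,5]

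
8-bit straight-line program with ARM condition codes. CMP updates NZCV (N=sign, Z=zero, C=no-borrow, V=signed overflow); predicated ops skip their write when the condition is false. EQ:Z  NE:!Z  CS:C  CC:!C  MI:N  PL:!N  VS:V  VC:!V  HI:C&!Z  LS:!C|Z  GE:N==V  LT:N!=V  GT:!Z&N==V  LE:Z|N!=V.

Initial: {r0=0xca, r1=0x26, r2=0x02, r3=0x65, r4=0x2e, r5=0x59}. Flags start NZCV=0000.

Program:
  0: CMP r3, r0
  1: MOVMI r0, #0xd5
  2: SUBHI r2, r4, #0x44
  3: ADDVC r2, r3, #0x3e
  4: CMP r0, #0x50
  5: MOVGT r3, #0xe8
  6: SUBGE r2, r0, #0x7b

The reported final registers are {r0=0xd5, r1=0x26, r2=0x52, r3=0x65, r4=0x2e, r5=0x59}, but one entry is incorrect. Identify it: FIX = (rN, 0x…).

FIX = (r2, 0x02)

0: ✓ CMP  NZCV=1001
1: ✓ MOVMI  r0←0xd5
2: · SUBHI
3: · ADDVC
4: ✓ CMP  NZCV=1010
5: · MOVGT
6: · SUBGE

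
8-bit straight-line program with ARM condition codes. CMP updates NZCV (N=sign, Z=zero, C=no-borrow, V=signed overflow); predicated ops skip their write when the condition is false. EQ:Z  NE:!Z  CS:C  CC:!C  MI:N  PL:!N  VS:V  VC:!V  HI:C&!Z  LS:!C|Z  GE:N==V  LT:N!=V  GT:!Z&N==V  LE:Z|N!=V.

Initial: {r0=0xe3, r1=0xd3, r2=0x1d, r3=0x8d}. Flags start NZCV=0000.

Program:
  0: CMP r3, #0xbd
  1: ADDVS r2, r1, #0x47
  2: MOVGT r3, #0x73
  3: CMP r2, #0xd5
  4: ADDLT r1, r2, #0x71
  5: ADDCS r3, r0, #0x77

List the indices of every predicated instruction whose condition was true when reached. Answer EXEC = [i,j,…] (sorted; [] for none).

[0] flags=1000 → (cmp)
[1] flags=1000 VS?F → skip
[2] flags=1000 GT?F → skip
[3] flags=0000 → (cmp)
[4] flags=0000 LT?F → skip
[5] flags=0000 CS?F → skip

EXEC = []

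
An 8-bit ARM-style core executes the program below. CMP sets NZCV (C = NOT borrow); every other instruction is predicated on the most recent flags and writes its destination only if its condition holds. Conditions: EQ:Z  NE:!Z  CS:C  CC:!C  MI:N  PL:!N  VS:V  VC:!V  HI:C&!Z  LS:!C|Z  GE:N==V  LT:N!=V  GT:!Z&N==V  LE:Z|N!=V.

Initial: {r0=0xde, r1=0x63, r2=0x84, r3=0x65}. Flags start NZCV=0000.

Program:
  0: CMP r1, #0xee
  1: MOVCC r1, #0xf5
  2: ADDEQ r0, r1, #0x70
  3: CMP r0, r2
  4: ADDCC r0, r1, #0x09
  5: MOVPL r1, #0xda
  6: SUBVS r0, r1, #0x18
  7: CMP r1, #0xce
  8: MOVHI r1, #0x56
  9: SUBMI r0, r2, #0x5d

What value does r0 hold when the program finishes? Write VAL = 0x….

[0] flags=0000 → (cmp)
[1] flags=0000 CC?T → r1=0xf5
[2] flags=0000 EQ?F → skip
[3] flags=0010 → (cmp)
[4] flags=0010 CC?F → skip
[5] flags=0010 PL?T → r1=0xda
[6] flags=0010 VS?F → skip
[7] flags=0010 → (cmp)
[8] flags=0010 HI?T → r1=0x56
[9] flags=0010 MI?F → skip

VAL = 0xde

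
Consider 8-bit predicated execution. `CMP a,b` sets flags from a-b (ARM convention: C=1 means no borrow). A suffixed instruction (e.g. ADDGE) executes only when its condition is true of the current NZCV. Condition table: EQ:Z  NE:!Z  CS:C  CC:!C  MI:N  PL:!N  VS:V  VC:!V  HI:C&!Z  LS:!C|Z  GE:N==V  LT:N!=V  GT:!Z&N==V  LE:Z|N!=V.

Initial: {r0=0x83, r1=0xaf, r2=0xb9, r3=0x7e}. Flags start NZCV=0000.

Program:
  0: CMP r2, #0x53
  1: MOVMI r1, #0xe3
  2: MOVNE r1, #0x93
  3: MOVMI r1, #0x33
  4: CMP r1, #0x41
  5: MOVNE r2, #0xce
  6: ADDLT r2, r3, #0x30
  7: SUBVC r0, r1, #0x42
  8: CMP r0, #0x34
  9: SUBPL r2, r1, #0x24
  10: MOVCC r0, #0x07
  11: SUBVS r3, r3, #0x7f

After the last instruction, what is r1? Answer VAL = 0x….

[0] flags=0011 → (cmp)
[1] flags=0011 MI?F → skip
[2] flags=0011 NE?T → r1=0x93
[3] flags=0011 MI?F → skip
[4] flags=0011 → (cmp)
[5] flags=0011 NE?T → r2=0xce
[6] flags=0011 LT?T → r2=0xae
[7] flags=0011 VC?F → skip
[8] flags=0011 → (cmp)
[9] flags=0011 PL?T → r2=0x6f
[10] flags=0011 CC?F → skip
[11] flags=0011 VS?T → r3=0xff

VAL = 0x93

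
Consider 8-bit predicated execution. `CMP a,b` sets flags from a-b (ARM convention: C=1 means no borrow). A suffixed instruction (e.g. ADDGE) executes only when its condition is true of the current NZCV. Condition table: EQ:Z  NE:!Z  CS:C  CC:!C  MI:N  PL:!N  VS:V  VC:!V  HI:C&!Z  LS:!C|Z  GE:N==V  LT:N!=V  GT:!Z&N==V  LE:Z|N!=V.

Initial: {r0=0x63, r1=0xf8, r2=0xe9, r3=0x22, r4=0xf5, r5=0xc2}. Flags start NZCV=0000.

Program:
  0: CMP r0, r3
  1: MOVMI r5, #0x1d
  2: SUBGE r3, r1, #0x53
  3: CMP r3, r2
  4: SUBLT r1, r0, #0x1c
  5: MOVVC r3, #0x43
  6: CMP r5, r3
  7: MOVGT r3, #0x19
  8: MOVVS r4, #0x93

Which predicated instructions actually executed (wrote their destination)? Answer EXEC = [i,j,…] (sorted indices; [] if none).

[0] flags=0010 → (cmp)
[1] flags=0010 MI?F → skip
[2] flags=0010 GE?T → r3=0xa5
[3] flags=1000 → (cmp)
[4] flags=1000 LT?T → r1=0x47
[5] flags=1000 VC?T → r3=0x43
[6] flags=0011 → (cmp)
[7] flags=0011 GT?F → skip
[8] flags=0011 VS?T → r4=0x93

EXEC = [2,4,5,8]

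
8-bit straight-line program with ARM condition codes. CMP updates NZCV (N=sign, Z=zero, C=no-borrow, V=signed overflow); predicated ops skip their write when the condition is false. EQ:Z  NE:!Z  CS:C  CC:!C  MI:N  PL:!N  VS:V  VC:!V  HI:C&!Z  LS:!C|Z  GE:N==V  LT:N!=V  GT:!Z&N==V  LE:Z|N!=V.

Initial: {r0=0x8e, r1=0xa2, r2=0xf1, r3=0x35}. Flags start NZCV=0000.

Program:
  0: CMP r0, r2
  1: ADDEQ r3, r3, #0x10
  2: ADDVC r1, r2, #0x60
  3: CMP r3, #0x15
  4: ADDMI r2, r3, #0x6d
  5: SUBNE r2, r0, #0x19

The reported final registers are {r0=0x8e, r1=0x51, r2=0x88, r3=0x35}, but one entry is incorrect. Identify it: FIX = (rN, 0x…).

[0] flags=1000 → (cmp)
[1] flags=1000 EQ?F → skip
[2] flags=1000 VC?T → r1=0x51
[3] flags=0010 → (cmp)
[4] flags=0010 MI?F → skip
[5] flags=0010 NE?T → r2=0x75

FIX = (r2, 0x75)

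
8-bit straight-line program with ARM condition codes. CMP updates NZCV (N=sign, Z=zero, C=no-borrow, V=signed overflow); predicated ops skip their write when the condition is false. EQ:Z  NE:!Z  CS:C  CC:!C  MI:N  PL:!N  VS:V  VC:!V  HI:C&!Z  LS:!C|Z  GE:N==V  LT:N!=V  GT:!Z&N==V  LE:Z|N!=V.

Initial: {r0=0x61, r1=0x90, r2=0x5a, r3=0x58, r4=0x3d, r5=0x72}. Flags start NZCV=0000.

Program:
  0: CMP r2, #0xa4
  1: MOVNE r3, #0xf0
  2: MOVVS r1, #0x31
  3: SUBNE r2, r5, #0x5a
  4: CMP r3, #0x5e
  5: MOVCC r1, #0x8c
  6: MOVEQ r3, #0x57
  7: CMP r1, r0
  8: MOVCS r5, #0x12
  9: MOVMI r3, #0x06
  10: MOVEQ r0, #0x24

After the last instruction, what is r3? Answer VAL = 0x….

[0] flags=1001 → (cmp)
[1] flags=1001 NE?T → r3=0xf0
[2] flags=1001 VS?T → r1=0x31
[3] flags=1001 NE?T → r2=0x18
[4] flags=1010 → (cmp)
[5] flags=1010 CC?F → skip
[6] flags=1010 EQ?F → skip
[7] flags=1000 → (cmp)
[8] flags=1000 CS?F → skip
[9] flags=1000 MI?T → r3=0x06
[10] flags=1000 EQ?F → skip

VAL = 0x06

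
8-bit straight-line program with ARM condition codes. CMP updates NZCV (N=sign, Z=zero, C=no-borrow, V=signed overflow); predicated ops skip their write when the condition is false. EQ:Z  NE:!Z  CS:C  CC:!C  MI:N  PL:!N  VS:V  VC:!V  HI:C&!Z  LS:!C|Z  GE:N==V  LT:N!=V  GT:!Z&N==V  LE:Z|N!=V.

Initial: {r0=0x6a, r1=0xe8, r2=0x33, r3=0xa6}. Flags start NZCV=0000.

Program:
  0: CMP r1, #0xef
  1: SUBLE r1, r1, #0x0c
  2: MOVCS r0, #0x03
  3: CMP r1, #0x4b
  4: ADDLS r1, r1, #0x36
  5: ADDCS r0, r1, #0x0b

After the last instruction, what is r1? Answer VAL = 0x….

0: ✓ CMP  NZCV=1000
1: ✓ SUBLE  r1←0xdc
2: · MOVCS
3: ✓ CMP  NZCV=1010
4: · ADDLS
5: ✓ ADDCS  r0←0xe7

VAL = 0xdc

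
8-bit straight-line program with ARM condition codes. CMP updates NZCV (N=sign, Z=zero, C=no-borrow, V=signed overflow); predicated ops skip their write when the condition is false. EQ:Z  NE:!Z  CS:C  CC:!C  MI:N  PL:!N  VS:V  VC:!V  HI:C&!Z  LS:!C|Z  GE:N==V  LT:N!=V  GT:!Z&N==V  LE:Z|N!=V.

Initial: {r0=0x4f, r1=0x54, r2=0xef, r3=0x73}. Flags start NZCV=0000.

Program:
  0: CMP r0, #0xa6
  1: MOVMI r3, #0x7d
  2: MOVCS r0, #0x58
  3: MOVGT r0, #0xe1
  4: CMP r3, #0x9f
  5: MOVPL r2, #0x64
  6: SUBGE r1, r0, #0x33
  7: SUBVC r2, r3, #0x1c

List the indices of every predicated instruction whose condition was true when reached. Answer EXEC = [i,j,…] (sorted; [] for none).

0: ✓ CMP  NZCV=1001
1: ✓ MOVMI  r3←0x7d
2: · MOVCS
3: ✓ MOVGT  r0←0xe1
4: ✓ CMP  NZCV=1001
5: · MOVPL
6: ✓ SUBGE  r1←0xae
7: · SUBVC

EXEC = [1,3,6]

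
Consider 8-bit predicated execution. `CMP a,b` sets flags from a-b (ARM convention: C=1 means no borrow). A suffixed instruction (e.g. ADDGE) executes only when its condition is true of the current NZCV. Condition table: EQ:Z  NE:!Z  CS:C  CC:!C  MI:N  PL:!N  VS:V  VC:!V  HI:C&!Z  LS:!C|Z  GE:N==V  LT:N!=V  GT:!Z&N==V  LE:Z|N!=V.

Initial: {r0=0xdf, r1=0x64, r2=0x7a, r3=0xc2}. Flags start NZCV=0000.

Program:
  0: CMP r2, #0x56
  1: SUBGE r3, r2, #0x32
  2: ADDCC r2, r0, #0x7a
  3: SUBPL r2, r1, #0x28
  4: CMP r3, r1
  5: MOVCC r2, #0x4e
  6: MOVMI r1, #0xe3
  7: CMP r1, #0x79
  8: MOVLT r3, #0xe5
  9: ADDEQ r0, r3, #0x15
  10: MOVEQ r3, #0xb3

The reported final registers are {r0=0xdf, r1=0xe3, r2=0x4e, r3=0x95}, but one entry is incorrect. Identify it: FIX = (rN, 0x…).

[0] flags=0010 → (cmp)
[1] flags=0010 GE?T → r3=0x48
[2] flags=0010 CC?F → skip
[3] flags=0010 PL?T → r2=0x3c
[4] flags=1000 → (cmp)
[5] flags=1000 CC?T → r2=0x4e
[6] flags=1000 MI?T → r1=0xe3
[7] flags=0011 → (cmp)
[8] flags=0011 LT?T → r3=0xe5
[9] flags=0011 EQ?F → skip
[10] flags=0011 EQ?F → skip

FIX = (r3, 0xe5)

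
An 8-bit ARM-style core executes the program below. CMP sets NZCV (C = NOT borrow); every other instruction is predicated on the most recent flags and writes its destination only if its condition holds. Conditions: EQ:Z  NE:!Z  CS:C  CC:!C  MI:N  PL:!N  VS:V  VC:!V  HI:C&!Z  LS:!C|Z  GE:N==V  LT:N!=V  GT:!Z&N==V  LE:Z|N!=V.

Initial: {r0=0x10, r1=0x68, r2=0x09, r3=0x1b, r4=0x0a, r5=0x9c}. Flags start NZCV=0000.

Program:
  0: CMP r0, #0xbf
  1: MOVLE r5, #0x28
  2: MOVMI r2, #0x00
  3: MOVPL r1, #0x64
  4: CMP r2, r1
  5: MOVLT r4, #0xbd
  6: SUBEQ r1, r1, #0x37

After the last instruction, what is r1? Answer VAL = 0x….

0: ✓ CMP  NZCV=0000
1: · MOVLE
2: · MOVMI
3: ✓ MOVPL  r1←0x64
4: ✓ CMP  NZCV=1000
5: ✓ MOVLT  r4←0xbd
6: · SUBEQ

VAL = 0x64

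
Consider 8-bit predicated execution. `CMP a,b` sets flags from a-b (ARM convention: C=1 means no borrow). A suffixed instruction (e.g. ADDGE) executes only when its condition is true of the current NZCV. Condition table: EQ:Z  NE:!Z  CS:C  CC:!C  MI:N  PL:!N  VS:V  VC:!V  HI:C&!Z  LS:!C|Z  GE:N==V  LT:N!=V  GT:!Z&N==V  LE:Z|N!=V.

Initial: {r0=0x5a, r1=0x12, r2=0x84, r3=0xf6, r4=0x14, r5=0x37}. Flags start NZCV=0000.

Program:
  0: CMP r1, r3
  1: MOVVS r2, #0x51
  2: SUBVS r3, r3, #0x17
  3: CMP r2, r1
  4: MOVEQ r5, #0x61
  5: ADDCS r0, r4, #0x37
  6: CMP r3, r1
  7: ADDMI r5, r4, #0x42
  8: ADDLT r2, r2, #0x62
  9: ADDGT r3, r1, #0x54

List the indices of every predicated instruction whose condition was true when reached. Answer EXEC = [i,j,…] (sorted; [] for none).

EXEC = [5,7,8]

[0] flags=0000 → (cmp)
[1] flags=0000 VS?F → skip
[2] flags=0000 VS?F → skip
[3] flags=0011 → (cmp)
[4] flags=0011 EQ?F → skip
[5] flags=0011 CS?T → r0=0x4b
[6] flags=1010 → (cmp)
[7] flags=1010 MI?T → r5=0x56
[8] flags=1010 LT?T → r2=0xe6
[9] flags=1010 GT?F → skip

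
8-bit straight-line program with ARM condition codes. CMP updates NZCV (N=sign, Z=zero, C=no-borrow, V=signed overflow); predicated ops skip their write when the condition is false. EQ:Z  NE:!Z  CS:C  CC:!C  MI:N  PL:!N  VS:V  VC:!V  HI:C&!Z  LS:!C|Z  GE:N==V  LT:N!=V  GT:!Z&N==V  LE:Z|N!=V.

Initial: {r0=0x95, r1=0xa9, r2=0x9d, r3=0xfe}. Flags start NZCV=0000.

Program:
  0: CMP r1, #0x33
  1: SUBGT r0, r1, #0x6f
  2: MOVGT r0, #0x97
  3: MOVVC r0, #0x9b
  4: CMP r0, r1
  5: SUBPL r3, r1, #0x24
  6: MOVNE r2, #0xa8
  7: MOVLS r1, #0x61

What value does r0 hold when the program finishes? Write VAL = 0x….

[0] flags=0011 → (cmp)
[1] flags=0011 GT?F → skip
[2] flags=0011 GT?F → skip
[3] flags=0011 VC?F → skip
[4] flags=1000 → (cmp)
[5] flags=1000 PL?F → skip
[6] flags=1000 NE?T → r2=0xa8
[7] flags=1000 LS?T → r1=0x61

VAL = 0x95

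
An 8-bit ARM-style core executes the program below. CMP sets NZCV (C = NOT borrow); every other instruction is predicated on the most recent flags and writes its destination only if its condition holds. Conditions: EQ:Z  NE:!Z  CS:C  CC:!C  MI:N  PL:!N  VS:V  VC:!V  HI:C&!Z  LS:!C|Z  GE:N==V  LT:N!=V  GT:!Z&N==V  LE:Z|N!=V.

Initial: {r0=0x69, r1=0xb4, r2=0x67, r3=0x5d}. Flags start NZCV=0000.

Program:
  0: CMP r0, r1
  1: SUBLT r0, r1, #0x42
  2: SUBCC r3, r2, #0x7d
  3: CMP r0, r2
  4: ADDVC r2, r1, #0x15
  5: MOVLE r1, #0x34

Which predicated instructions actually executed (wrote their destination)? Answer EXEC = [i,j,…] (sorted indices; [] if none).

[0] flags=1001 → (cmp)
[1] flags=1001 LT?F → skip
[2] flags=1001 CC?T → r3=0xea
[3] flags=0010 → (cmp)
[4] flags=0010 VC?T → r2=0xc9
[5] flags=0010 LE?F → skip

EXEC = [2,4]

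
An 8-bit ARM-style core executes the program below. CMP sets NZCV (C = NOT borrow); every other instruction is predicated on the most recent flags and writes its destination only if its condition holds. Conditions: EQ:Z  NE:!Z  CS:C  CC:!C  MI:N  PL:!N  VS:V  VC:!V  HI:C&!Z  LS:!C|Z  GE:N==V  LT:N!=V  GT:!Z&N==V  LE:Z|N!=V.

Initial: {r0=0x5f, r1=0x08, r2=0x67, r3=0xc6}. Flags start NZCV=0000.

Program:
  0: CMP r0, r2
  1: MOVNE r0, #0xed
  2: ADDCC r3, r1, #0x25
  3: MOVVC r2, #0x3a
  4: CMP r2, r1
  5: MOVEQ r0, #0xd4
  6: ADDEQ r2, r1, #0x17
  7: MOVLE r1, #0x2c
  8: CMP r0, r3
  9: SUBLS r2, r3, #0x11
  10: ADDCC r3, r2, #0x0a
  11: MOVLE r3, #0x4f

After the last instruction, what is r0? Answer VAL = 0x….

VAL = 0xed

[0] flags=1000 → (cmp)
[1] flags=1000 NE?T → r0=0xed
[2] flags=1000 CC?T → r3=0x2d
[3] flags=1000 VC?T → r2=0x3a
[4] flags=0010 → (cmp)
[5] flags=0010 EQ?F → skip
[6] flags=0010 EQ?F → skip
[7] flags=0010 LE?F → skip
[8] flags=1010 → (cmp)
[9] flags=1010 LS?F → skip
[10] flags=1010 CC?F → skip
[11] flags=1010 LE?T → r3=0x4f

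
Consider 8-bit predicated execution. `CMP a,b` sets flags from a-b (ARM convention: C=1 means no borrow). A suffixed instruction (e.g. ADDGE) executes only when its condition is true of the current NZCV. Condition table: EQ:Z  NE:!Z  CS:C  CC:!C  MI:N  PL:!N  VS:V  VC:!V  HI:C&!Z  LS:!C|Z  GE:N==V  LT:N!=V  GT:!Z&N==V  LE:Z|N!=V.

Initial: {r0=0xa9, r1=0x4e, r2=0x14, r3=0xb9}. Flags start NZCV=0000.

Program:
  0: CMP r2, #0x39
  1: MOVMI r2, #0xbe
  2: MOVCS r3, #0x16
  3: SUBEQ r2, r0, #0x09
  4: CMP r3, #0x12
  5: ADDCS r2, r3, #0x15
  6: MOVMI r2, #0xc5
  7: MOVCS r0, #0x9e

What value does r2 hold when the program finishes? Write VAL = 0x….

[0] flags=1000 → (cmp)
[1] flags=1000 MI?T → r2=0xbe
[2] flags=1000 CS?F → skip
[3] flags=1000 EQ?F → skip
[4] flags=1010 → (cmp)
[5] flags=1010 CS?T → r2=0xce
[6] flags=1010 MI?T → r2=0xc5
[7] flags=1010 CS?T → r0=0x9e

VAL = 0xc5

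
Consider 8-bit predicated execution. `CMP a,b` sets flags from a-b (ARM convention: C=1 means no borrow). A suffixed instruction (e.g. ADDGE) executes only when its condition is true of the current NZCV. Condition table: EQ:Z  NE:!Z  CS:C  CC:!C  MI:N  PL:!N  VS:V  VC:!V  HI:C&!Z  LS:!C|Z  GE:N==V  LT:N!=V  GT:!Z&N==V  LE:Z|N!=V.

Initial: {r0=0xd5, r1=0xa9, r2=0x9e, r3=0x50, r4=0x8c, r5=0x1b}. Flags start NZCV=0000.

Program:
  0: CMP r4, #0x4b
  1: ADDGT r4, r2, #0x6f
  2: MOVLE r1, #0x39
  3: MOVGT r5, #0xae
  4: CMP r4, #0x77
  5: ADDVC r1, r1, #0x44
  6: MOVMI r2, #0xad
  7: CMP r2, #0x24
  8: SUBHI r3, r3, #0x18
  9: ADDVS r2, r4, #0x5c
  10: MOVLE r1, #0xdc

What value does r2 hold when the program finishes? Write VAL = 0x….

VAL = 0xe8

[0] flags=0011 → (cmp)
[1] flags=0011 GT?F → skip
[2] flags=0011 LE?T → r1=0x39
[3] flags=0011 GT?F → skip
[4] flags=0011 → (cmp)
[5] flags=0011 VC?F → skip
[6] flags=0011 MI?F → skip
[7] flags=0011 → (cmp)
[8] flags=0011 HI?T → r3=0x38
[9] flags=0011 VS?T → r2=0xe8
[10] flags=0011 LE?T → r1=0xdc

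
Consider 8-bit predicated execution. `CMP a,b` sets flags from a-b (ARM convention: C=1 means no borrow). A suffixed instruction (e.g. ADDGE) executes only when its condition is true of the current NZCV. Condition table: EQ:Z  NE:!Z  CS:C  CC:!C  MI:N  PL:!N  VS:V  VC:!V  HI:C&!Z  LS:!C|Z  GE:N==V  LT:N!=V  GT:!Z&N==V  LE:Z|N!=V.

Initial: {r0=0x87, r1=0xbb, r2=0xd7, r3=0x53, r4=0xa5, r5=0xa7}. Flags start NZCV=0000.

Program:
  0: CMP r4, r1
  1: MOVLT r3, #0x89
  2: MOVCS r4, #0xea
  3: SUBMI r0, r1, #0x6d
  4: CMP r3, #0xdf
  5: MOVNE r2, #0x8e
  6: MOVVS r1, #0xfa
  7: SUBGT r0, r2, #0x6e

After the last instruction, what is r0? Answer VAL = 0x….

VAL = 0x4e

0: ✓ CMP  NZCV=1000
1: ✓ MOVLT  r3←0x89
2: · MOVCS
3: ✓ SUBMI  r0←0x4e
4: ✓ CMP  NZCV=1000
5: ✓ MOVNE  r2←0x8e
6: · MOVVS
7: · SUBGT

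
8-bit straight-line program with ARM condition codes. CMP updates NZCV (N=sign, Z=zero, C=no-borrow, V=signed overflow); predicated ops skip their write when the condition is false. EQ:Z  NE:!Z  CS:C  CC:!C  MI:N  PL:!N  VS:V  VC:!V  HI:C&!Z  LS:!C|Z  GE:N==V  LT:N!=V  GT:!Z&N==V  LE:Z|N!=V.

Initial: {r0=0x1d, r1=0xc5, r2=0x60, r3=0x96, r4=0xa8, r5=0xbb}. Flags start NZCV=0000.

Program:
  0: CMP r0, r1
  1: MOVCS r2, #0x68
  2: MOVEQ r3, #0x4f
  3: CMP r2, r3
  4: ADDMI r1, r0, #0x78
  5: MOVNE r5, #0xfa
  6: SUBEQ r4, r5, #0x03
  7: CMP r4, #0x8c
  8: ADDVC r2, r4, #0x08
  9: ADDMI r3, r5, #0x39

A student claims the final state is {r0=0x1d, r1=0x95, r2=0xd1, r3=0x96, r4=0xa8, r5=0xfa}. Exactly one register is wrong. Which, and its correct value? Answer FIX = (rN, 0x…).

FIX = (r2, 0xb0)

0: ✓ CMP  NZCV=0000
1: · MOVCS
2: · MOVEQ
3: ✓ CMP  NZCV=1001
4: ✓ ADDMI  r1←0x95
5: ✓ MOVNE  r5←0xfa
6: · SUBEQ
7: ✓ CMP  NZCV=0010
8: ✓ ADDVC  r2←0xb0
9: · ADDMI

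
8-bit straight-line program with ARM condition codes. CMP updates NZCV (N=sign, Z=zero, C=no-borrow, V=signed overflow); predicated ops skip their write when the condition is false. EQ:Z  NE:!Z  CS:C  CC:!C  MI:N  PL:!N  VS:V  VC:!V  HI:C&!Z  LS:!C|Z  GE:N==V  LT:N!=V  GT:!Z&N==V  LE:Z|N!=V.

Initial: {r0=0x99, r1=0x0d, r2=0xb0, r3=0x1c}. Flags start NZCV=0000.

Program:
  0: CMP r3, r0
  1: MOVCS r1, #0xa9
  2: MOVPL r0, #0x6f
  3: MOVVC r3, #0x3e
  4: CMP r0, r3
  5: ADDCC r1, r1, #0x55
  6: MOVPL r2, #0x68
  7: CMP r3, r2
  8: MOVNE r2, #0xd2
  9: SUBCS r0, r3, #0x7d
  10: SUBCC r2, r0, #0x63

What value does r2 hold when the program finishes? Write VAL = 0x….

VAL = 0x36

[0] flags=1001 → (cmp)
[1] flags=1001 CS?F → skip
[2] flags=1001 PL?F → skip
[3] flags=1001 VC?F → skip
[4] flags=0011 → (cmp)
[5] flags=0011 CC?F → skip
[6] flags=0011 PL?T → r2=0x68
[7] flags=1000 → (cmp)
[8] flags=1000 NE?T → r2=0xd2
[9] flags=1000 CS?F → skip
[10] flags=1000 CC?T → r2=0x36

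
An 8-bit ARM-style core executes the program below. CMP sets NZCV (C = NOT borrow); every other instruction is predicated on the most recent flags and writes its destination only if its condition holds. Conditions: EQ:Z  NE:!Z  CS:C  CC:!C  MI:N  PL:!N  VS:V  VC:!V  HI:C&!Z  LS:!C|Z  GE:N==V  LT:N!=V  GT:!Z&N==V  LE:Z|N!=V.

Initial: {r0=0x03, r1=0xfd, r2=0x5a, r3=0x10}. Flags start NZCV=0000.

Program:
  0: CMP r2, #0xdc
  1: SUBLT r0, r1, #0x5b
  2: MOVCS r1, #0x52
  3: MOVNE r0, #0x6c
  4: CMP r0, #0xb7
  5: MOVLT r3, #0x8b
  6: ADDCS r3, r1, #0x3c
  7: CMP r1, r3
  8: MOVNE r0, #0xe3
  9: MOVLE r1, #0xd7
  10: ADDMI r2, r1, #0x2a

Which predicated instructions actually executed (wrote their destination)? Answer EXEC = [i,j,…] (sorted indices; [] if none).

EXEC = [3,8,9,10]

[0] flags=0000 → (cmp)
[1] flags=0000 LT?F → skip
[2] flags=0000 CS?F → skip
[3] flags=0000 NE?T → r0=0x6c
[4] flags=1001 → (cmp)
[5] flags=1001 LT?F → skip
[6] flags=1001 CS?F → skip
[7] flags=1010 → (cmp)
[8] flags=1010 NE?T → r0=0xe3
[9] flags=1010 LE?T → r1=0xd7
[10] flags=1010 MI?T → r2=0x01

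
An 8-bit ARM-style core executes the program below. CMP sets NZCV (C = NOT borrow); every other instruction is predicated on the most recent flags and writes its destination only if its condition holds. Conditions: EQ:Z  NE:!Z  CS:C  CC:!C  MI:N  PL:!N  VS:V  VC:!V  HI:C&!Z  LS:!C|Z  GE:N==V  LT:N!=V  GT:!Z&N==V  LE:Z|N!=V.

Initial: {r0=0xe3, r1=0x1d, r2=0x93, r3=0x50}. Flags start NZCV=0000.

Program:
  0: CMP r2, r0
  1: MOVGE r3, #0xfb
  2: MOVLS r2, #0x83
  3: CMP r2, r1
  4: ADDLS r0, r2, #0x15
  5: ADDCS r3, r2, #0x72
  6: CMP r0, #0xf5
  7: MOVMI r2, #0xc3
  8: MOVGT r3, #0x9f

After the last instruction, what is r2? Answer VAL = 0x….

[0] flags=1000 → (cmp)
[1] flags=1000 GE?F → skip
[2] flags=1000 LS?T → r2=0x83
[3] flags=0011 → (cmp)
[4] flags=0011 LS?F → skip
[5] flags=0011 CS?T → r3=0xf5
[6] flags=1000 → (cmp)
[7] flags=1000 MI?T → r2=0xc3
[8] flags=1000 GT?F → skip

VAL = 0xc3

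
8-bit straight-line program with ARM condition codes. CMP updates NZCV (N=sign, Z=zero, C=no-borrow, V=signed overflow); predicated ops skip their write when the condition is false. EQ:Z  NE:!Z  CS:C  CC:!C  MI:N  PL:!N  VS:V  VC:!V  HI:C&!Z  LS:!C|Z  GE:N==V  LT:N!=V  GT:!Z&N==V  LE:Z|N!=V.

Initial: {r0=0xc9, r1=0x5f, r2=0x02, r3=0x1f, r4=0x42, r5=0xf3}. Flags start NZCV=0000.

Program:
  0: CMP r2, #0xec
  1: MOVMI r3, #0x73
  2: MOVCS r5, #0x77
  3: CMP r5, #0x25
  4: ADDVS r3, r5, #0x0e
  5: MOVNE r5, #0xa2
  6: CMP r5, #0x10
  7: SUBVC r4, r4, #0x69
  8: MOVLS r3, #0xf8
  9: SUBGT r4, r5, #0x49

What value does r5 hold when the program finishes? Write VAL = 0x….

[0] flags=0000 → (cmp)
[1] flags=0000 MI?F → skip
[2] flags=0000 CS?F → skip
[3] flags=1010 → (cmp)
[4] flags=1010 VS?F → skip
[5] flags=1010 NE?T → r5=0xa2
[6] flags=1010 → (cmp)
[7] flags=1010 VC?T → r4=0xd9
[8] flags=1010 LS?F → skip
[9] flags=1010 GT?F → skip

VAL = 0xa2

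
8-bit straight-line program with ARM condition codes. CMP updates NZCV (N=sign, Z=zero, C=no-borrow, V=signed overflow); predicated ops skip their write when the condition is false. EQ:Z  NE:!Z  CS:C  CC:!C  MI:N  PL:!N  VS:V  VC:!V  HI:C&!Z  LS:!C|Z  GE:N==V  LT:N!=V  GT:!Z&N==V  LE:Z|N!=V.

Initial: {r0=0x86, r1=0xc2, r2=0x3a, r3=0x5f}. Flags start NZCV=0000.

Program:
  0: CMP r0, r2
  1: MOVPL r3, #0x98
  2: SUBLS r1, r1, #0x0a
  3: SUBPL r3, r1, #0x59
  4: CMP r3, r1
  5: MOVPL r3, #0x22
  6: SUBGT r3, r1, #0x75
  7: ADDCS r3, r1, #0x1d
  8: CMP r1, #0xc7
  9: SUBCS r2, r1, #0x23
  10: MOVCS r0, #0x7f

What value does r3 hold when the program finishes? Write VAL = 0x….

VAL = 0x4d

0: ✓ CMP  NZCV=0011
1: ✓ MOVPL  r3←0x98
2: · SUBLS
3: ✓ SUBPL  r3←0x69
4: ✓ CMP  NZCV=1001
5: · MOVPL
6: ✓ SUBGT  r3←0x4d
7: · ADDCS
8: ✓ CMP  NZCV=1000
9: · SUBCS
10: · MOVCS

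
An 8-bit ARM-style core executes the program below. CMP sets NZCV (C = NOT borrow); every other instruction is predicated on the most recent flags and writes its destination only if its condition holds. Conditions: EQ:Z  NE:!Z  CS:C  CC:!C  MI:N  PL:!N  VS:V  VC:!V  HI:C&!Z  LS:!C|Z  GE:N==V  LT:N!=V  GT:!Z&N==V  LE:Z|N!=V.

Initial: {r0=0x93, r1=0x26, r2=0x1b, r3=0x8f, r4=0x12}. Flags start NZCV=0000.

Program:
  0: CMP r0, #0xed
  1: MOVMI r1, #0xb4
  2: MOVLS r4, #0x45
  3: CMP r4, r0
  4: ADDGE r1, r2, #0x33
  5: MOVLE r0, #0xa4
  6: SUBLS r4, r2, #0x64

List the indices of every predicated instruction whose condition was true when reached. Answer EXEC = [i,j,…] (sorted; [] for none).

EXEC = [1,2,4,6]

0: ✓ CMP  NZCV=1000
1: ✓ MOVMI  r1←0xb4
2: ✓ MOVLS  r4←0x45
3: ✓ CMP  NZCV=1001
4: ✓ ADDGE  r1←0x4e
5: · MOVLE
6: ✓ SUBLS  r4←0xb7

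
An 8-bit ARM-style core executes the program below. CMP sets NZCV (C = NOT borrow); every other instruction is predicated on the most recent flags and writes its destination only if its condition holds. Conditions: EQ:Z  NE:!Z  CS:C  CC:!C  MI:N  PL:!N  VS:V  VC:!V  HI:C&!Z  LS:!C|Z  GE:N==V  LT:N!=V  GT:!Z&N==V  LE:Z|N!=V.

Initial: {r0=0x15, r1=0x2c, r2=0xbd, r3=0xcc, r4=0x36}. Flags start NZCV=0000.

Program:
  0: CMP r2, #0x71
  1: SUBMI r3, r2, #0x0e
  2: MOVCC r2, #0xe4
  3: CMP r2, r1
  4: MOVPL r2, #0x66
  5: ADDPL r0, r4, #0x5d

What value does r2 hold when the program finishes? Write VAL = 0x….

VAL = 0xbd

0: ✓ CMP  NZCV=0011
1: · SUBMI
2: · MOVCC
3: ✓ CMP  NZCV=1010
4: · MOVPL
5: · ADDPL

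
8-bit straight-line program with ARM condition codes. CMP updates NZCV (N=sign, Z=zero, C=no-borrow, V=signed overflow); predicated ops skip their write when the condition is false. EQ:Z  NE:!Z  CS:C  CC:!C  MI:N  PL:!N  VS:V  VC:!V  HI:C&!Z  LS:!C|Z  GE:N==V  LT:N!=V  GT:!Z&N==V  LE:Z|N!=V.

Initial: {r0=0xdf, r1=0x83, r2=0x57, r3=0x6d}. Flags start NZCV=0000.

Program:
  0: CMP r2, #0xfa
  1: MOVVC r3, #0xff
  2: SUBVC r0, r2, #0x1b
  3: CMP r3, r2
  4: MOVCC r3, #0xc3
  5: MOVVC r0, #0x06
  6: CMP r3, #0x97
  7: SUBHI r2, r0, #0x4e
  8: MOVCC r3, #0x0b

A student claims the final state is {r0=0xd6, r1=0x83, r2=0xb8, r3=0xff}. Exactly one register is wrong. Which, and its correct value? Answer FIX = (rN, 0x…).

FIX = (r0, 0x06)

0: ✓ CMP  NZCV=0000
1: ✓ MOVVC  r3←0xff
2: ✓ SUBVC  r0←0x3c
3: ✓ CMP  NZCV=1010
4: · MOVCC
5: ✓ MOVVC  r0←0x06
6: ✓ CMP  NZCV=0010
7: ✓ SUBHI  r2←0xb8
8: · MOVCC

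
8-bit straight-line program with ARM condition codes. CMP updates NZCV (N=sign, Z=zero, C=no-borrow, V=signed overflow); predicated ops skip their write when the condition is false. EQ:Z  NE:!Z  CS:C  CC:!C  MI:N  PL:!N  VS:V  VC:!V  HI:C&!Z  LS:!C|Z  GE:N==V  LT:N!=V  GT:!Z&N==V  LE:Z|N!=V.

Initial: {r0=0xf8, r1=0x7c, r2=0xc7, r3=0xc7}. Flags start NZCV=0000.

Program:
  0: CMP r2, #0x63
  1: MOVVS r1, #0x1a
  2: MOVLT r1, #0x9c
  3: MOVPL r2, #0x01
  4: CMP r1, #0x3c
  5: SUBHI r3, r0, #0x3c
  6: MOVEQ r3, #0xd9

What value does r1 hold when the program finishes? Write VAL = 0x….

[0] flags=0011 → (cmp)
[1] flags=0011 VS?T → r1=0x1a
[2] flags=0011 LT?T → r1=0x9c
[3] flags=0011 PL?T → r2=0x01
[4] flags=0011 → (cmp)
[5] flags=0011 HI?T → r3=0xbc
[6] flags=0011 EQ?F → skip

VAL = 0x9c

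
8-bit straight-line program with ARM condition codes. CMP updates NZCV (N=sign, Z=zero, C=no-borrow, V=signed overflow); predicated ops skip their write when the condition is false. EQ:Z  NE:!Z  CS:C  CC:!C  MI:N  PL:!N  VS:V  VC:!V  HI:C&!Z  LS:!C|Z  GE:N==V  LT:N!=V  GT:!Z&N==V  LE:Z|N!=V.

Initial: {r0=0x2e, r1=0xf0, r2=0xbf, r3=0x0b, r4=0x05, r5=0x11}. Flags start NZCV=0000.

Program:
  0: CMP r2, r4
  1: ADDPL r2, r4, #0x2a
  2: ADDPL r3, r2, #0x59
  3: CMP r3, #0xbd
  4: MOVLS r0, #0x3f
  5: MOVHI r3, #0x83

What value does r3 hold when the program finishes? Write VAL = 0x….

VAL = 0x0b

[0] flags=1010 → (cmp)
[1] flags=1010 PL?F → skip
[2] flags=1010 PL?F → skip
[3] flags=0000 → (cmp)
[4] flags=0000 LS?T → r0=0x3f
[5] flags=0000 HI?F → skip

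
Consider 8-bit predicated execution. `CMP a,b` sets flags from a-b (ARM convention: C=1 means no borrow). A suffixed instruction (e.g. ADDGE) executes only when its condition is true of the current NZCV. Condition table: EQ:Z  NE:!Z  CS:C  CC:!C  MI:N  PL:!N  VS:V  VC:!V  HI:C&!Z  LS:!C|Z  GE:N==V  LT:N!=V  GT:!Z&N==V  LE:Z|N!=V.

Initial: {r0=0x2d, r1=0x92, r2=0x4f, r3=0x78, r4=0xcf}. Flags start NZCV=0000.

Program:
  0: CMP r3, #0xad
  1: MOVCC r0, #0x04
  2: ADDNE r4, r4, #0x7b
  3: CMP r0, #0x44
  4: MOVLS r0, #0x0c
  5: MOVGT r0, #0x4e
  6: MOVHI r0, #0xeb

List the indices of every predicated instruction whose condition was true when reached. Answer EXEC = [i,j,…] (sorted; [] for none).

EXEC = [1,2,4]

[0] flags=1001 → (cmp)
[1] flags=1001 CC?T → r0=0x04
[2] flags=1001 NE?T → r4=0x4a
[3] flags=1000 → (cmp)
[4] flags=1000 LS?T → r0=0x0c
[5] flags=1000 GT?F → skip
[6] flags=1000 HI?F → skip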